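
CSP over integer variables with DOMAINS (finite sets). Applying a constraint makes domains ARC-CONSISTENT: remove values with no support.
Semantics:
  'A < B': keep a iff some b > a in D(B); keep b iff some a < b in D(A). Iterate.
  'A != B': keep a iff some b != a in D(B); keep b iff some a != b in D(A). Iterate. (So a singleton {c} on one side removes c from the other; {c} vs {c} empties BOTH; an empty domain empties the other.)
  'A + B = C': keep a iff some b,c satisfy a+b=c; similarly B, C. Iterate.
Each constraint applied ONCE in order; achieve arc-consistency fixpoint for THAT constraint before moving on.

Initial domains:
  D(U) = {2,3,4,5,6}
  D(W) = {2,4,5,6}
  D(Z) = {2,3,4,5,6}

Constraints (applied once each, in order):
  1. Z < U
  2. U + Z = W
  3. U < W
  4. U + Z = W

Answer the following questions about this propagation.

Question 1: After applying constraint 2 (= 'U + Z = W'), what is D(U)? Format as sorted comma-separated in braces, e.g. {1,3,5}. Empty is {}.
Constraint 1 (Z < U) on D(Z)={2,3,4,5,6} D(U)={2,3,4,5,6}: Z {2,3,4,5,6}->{2,3,4,5}; U {2,3,4,5,6}->{3,4,5,6}
Constraint 2 (U + Z = W) on D(U)={3,4,5,6} D(Z)={2,3,4,5} D(W)={2,4,5,6}: U {3,4,5,6}->{3,4}; Z {2,3,4,5}->{2,3}; W {2,4,5,6}->{5,6}
So after constraint 2: D(U) = {3,4}

Answer: {3,4}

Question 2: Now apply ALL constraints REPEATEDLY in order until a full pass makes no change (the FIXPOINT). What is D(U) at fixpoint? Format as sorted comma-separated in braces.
Answer: {3,4}

Derivation:
pass 0 (initial): D(U)={2,3,4,5,6}
pass 1: U {2,3,4,5,6}->{3,4}; W {2,4,5,6}->{5,6}; Z {2,3,4,5,6}->{2,3}
pass 2: no change
Fixpoint after 2 passes: D(U) = {3,4}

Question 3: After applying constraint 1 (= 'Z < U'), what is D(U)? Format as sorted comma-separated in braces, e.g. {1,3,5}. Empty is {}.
Constraint 1 (Z < U) on D(Z)={2,3,4,5,6} D(U)={2,3,4,5,6}: Z {2,3,4,5,6}->{2,3,4,5}; U {2,3,4,5,6}->{3,4,5,6}
So after constraint 1: D(U) = {3,4,5,6}

Answer: {3,4,5,6}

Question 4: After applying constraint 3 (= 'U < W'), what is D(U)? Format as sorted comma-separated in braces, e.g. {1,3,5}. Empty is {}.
Answer: {3,4}

Derivation:
Constraint 1 (Z < U) on D(Z)={2,3,4,5,6} D(U)={2,3,4,5,6}: Z {2,3,4,5,6}->{2,3,4,5}; U {2,3,4,5,6}->{3,4,5,6}
Constraint 2 (U + Z = W) on D(U)={3,4,5,6} D(Z)={2,3,4,5} D(W)={2,4,5,6}: U {3,4,5,6}->{3,4}; Z {2,3,4,5}->{2,3}; W {2,4,5,6}->{5,6}
Constraint 3 (U < W) on D(U)={3,4} D(W)={5,6}: no change
So after constraint 3: D(U) = {3,4}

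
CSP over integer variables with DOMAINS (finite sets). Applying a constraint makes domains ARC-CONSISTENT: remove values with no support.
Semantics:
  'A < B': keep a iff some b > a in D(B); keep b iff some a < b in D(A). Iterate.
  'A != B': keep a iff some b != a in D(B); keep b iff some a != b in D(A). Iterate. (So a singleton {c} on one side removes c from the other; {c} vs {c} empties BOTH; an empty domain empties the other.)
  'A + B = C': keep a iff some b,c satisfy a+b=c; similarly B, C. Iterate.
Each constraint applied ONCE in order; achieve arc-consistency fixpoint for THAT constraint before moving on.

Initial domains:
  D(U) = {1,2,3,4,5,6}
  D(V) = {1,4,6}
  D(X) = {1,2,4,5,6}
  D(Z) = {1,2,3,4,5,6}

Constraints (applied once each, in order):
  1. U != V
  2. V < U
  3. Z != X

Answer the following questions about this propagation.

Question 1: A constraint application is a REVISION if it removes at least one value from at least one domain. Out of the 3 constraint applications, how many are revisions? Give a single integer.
Constraint 1 (U != V) on D(U)={1,2,3,4,5,6} D(V)={1,4,6}: no change => not a revision
Constraint 2 (V < U) on D(V)={1,4,6} D(U)={1,2,3,4,5,6}: V {1,4,6}->{1,4}; U {1,2,3,4,5,6}->{2,3,4,5,6} => REVISION
Constraint 3 (Z != X) on D(Z)={1,2,3,4,5,6} D(X)={1,2,4,5,6}: no change => not a revision
Total revisions = 1

Answer: 1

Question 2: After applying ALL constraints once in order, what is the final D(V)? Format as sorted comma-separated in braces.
Constraint 1 (U != V) on D(U)={1,2,3,4,5,6} D(V)={1,4,6}: no change
Constraint 2 (V < U) on D(V)={1,4,6} D(U)={1,2,3,4,5,6}: V {1,4,6}->{1,4}; U {1,2,3,4,5,6}->{2,3,4,5,6}
Constraint 3 (Z != X) on D(Z)={1,2,3,4,5,6} D(X)={1,2,4,5,6}: no change
So after all 3 constraints: D(V) = {1,4}

Answer: {1,4}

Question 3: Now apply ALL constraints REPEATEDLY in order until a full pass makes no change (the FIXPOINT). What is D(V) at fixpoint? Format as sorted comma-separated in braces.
pass 0 (initial): D(V)={1,4,6}
pass 1: U {1,2,3,4,5,6}->{2,3,4,5,6}; V {1,4,6}->{1,4}
pass 2: no change
Fixpoint after 2 passes: D(V) = {1,4}

Answer: {1,4}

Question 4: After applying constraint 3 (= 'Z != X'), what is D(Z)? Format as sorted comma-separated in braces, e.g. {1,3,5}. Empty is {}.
Constraint 1 (U != V) on D(U)={1,2,3,4,5,6} D(V)={1,4,6}: no change
Constraint 2 (V < U) on D(V)={1,4,6} D(U)={1,2,3,4,5,6}: V {1,4,6}->{1,4}; U {1,2,3,4,5,6}->{2,3,4,5,6}
Constraint 3 (Z != X) on D(Z)={1,2,3,4,5,6} D(X)={1,2,4,5,6}: no change
So after constraint 3: D(Z) = {1,2,3,4,5,6}

Answer: {1,2,3,4,5,6}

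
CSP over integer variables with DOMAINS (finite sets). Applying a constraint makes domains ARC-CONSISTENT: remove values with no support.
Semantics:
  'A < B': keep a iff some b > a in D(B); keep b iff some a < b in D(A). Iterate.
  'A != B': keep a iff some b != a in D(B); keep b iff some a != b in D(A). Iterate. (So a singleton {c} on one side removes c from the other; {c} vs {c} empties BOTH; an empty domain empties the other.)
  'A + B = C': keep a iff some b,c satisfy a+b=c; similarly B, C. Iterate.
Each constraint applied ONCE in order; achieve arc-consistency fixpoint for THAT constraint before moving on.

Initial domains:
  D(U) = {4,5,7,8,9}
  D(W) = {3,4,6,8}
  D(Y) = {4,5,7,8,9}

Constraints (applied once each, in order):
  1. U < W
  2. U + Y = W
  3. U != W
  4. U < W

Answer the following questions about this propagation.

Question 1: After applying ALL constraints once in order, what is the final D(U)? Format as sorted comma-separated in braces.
Constraint 1 (U < W) on D(U)={4,5,7,8,9} D(W)={3,4,6,8}: U {4,5,7,8,9}->{4,5,7}; W {3,4,6,8}->{6,8}
Constraint 2 (U + Y = W) on D(U)={4,5,7} D(Y)={4,5,7,8,9} D(W)={6,8}: U {4,5,7}->{4}; Y {4,5,7,8,9}->{4}; W {6,8}->{8}
Constraint 3 (U != W) on D(U)={4} D(W)={8}: no change
Constraint 4 (U < W) on D(U)={4} D(W)={8}: no change
So after all 4 constraints: D(U) = {4}

Answer: {4}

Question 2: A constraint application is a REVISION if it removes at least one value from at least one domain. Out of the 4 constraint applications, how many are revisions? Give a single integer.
Constraint 1 (U < W) on D(U)={4,5,7,8,9} D(W)={3,4,6,8}: U {4,5,7,8,9}->{4,5,7}; W {3,4,6,8}->{6,8} => REVISION
Constraint 2 (U + Y = W) on D(U)={4,5,7} D(Y)={4,5,7,8,9} D(W)={6,8}: U {4,5,7}->{4}; Y {4,5,7,8,9}->{4}; W {6,8}->{8} => REVISION
Constraint 3 (U != W) on D(U)={4} D(W)={8}: no change => not a revision
Constraint 4 (U < W) on D(U)={4} D(W)={8}: no change => not a revision
Total revisions = 2

Answer: 2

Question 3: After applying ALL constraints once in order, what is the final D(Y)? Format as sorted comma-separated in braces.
Answer: {4}

Derivation:
Constraint 1 (U < W) on D(U)={4,5,7,8,9} D(W)={3,4,6,8}: U {4,5,7,8,9}->{4,5,7}; W {3,4,6,8}->{6,8}
Constraint 2 (U + Y = W) on D(U)={4,5,7} D(Y)={4,5,7,8,9} D(W)={6,8}: U {4,5,7}->{4}; Y {4,5,7,8,9}->{4}; W {6,8}->{8}
Constraint 3 (U != W) on D(U)={4} D(W)={8}: no change
Constraint 4 (U < W) on D(U)={4} D(W)={8}: no change
So after all 4 constraints: D(Y) = {4}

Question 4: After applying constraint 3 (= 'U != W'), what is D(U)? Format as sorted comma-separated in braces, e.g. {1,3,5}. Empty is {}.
Answer: {4}

Derivation:
Constraint 1 (U < W) on D(U)={4,5,7,8,9} D(W)={3,4,6,8}: U {4,5,7,8,9}->{4,5,7}; W {3,4,6,8}->{6,8}
Constraint 2 (U + Y = W) on D(U)={4,5,7} D(Y)={4,5,7,8,9} D(W)={6,8}: U {4,5,7}->{4}; Y {4,5,7,8,9}->{4}; W {6,8}->{8}
Constraint 3 (U != W) on D(U)={4} D(W)={8}: no change
So after constraint 3: D(U) = {4}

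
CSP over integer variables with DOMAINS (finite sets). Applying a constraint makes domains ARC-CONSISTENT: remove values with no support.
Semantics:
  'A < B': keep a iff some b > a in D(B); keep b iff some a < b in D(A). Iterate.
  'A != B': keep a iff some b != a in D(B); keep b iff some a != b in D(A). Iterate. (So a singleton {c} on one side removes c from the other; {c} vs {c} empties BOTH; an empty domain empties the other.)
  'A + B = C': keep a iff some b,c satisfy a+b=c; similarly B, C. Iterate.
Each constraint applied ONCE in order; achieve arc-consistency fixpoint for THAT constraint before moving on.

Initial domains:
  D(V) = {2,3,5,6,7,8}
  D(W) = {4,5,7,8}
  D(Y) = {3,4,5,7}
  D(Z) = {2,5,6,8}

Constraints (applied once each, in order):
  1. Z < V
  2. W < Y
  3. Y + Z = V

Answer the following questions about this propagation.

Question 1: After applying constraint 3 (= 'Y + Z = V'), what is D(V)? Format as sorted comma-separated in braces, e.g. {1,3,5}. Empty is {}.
Answer: {7}

Derivation:
Constraint 1 (Z < V) on D(Z)={2,5,6,8} D(V)={2,3,5,6,7,8}: Z {2,5,6,8}->{2,5,6}; V {2,3,5,6,7,8}->{3,5,6,7,8}
Constraint 2 (W < Y) on D(W)={4,5,7,8} D(Y)={3,4,5,7}: W {4,5,7,8}->{4,5}; Y {3,4,5,7}->{5,7}
Constraint 3 (Y + Z = V) on D(Y)={5,7} D(Z)={2,5,6} D(V)={3,5,6,7,8}: Y {5,7}->{5}; Z {2,5,6}->{2}; V {3,5,6,7,8}->{7}
So after constraint 3: D(V) = {7}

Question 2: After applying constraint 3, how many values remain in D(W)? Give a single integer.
Answer: 2

Derivation:
Constraint 1 (Z < V) on D(Z)={2,5,6,8} D(V)={2,3,5,6,7,8}: Z {2,5,6,8}->{2,5,6}; V {2,3,5,6,7,8}->{3,5,6,7,8}
Constraint 2 (W < Y) on D(W)={4,5,7,8} D(Y)={3,4,5,7}: W {4,5,7,8}->{4,5}; Y {3,4,5,7}->{5,7}
Constraint 3 (Y + Z = V) on D(Y)={5,7} D(Z)={2,5,6} D(V)={3,5,6,7,8}: Y {5,7}->{5}; Z {2,5,6}->{2}; V {3,5,6,7,8}->{7}
So after constraint 3: D(W)={4,5}, size = 2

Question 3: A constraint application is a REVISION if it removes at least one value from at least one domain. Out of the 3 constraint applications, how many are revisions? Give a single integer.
Constraint 1 (Z < V) on D(Z)={2,5,6,8} D(V)={2,3,5,6,7,8}: Z {2,5,6,8}->{2,5,6}; V {2,3,5,6,7,8}->{3,5,6,7,8} => REVISION
Constraint 2 (W < Y) on D(W)={4,5,7,8} D(Y)={3,4,5,7}: W {4,5,7,8}->{4,5}; Y {3,4,5,7}->{5,7} => REVISION
Constraint 3 (Y + Z = V) on D(Y)={5,7} D(Z)={2,5,6} D(V)={3,5,6,7,8}: Y {5,7}->{5}; Z {2,5,6}->{2}; V {3,5,6,7,8}->{7} => REVISION
Total revisions = 3

Answer: 3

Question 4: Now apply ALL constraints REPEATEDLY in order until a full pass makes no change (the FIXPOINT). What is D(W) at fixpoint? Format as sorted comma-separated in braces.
pass 0 (initial): D(W)={4,5,7,8}
pass 1: V {2,3,5,6,7,8}->{7}; W {4,5,7,8}->{4,5}; Y {3,4,5,7}->{5}; Z {2,5,6,8}->{2}
pass 2: W {4,5}->{4}
pass 3: no change
Fixpoint after 3 passes: D(W) = {4}

Answer: {4}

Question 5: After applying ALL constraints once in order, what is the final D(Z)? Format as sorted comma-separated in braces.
Constraint 1 (Z < V) on D(Z)={2,5,6,8} D(V)={2,3,5,6,7,8}: Z {2,5,6,8}->{2,5,6}; V {2,3,5,6,7,8}->{3,5,6,7,8}
Constraint 2 (W < Y) on D(W)={4,5,7,8} D(Y)={3,4,5,7}: W {4,5,7,8}->{4,5}; Y {3,4,5,7}->{5,7}
Constraint 3 (Y + Z = V) on D(Y)={5,7} D(Z)={2,5,6} D(V)={3,5,6,7,8}: Y {5,7}->{5}; Z {2,5,6}->{2}; V {3,5,6,7,8}->{7}
So after all 3 constraints: D(Z) = {2}

Answer: {2}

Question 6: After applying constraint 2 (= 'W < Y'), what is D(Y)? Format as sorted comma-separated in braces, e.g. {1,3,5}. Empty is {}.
Constraint 1 (Z < V) on D(Z)={2,5,6,8} D(V)={2,3,5,6,7,8}: Z {2,5,6,8}->{2,5,6}; V {2,3,5,6,7,8}->{3,5,6,7,8}
Constraint 2 (W < Y) on D(W)={4,5,7,8} D(Y)={3,4,5,7}: W {4,5,7,8}->{4,5}; Y {3,4,5,7}->{5,7}
So after constraint 2: D(Y) = {5,7}

Answer: {5,7}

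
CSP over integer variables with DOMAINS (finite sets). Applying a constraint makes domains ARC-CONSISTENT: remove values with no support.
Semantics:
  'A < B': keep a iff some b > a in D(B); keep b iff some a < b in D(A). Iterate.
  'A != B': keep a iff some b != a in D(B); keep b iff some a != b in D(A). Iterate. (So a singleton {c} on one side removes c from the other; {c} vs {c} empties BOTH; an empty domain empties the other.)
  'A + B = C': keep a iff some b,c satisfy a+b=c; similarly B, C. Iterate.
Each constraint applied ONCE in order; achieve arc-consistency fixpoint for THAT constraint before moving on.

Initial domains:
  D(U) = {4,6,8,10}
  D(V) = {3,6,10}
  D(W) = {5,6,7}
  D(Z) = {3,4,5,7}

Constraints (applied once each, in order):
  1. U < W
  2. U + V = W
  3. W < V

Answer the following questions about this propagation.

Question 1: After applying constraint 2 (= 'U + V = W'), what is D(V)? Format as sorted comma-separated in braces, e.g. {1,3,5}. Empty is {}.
Answer: {3}

Derivation:
Constraint 1 (U < W) on D(U)={4,6,8,10} D(W)={5,6,7}: U {4,6,8,10}->{4,6}
Constraint 2 (U + V = W) on D(U)={4,6} D(V)={3,6,10} D(W)={5,6,7}: U {4,6}->{4}; V {3,6,10}->{3}; W {5,6,7}->{7}
So after constraint 2: D(V) = {3}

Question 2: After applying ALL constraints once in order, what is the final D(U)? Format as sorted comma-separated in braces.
Constraint 1 (U < W) on D(U)={4,6,8,10} D(W)={5,6,7}: U {4,6,8,10}->{4,6}
Constraint 2 (U + V = W) on D(U)={4,6} D(V)={3,6,10} D(W)={5,6,7}: U {4,6}->{4}; V {3,6,10}->{3}; W {5,6,7}->{7}
Constraint 3 (W < V) on D(W)={7} D(V)={3}: W {7}->{}; V {3}->{}
So after all 3 constraints: D(U) = {4}

Answer: {4}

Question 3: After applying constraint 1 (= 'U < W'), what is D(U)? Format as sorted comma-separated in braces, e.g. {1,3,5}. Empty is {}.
Constraint 1 (U < W) on D(U)={4,6,8,10} D(W)={5,6,7}: U {4,6,8,10}->{4,6}
So after constraint 1: D(U) = {4,6}

Answer: {4,6}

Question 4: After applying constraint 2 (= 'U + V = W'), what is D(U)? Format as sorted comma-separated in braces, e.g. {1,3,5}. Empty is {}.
Constraint 1 (U < W) on D(U)={4,6,8,10} D(W)={5,6,7}: U {4,6,8,10}->{4,6}
Constraint 2 (U + V = W) on D(U)={4,6} D(V)={3,6,10} D(W)={5,6,7}: U {4,6}->{4}; V {3,6,10}->{3}; W {5,6,7}->{7}
So after constraint 2: D(U) = {4}

Answer: {4}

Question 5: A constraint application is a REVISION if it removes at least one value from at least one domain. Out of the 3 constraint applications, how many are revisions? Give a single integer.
Answer: 3

Derivation:
Constraint 1 (U < W) on D(U)={4,6,8,10} D(W)={5,6,7}: U {4,6,8,10}->{4,6} => REVISION
Constraint 2 (U + V = W) on D(U)={4,6} D(V)={3,6,10} D(W)={5,6,7}: U {4,6}->{4}; V {3,6,10}->{3}; W {5,6,7}->{7} => REVISION
Constraint 3 (W < V) on D(W)={7} D(V)={3}: W {7}->{}; V {3}->{} => REVISION
Total revisions = 3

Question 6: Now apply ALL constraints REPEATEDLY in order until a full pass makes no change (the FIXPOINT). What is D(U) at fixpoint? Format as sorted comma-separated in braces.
pass 0 (initial): D(U)={4,6,8,10}
pass 1: U {4,6,8,10}->{4}; V {3,6,10}->{}; W {5,6,7}->{}
pass 2: U {4}->{}
pass 3: no change
Fixpoint after 3 passes: D(U) = {}

Answer: {}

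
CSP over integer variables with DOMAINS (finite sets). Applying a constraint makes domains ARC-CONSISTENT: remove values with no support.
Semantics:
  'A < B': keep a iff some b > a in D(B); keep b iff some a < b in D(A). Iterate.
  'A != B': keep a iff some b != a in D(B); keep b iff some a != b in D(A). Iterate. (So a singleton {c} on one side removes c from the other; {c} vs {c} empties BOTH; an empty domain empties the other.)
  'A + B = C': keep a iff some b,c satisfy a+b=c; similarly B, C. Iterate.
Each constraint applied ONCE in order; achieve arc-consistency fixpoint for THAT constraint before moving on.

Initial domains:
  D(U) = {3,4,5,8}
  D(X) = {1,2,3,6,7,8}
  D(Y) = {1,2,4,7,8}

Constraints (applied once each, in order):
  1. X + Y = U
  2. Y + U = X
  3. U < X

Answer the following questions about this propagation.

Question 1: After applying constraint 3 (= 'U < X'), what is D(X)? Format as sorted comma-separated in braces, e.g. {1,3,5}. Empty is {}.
Answer: {6,7}

Derivation:
Constraint 1 (X + Y = U) on D(X)={1,2,3,6,7,8} D(Y)={1,2,4,7,8} D(U)={3,4,5,8}: X {1,2,3,6,7,8}->{1,2,3,6,7}; Y {1,2,4,7,8}->{1,2,4,7}
Constraint 2 (Y + U = X) on D(Y)={1,2,4,7} D(U)={3,4,5,8} D(X)={1,2,3,6,7}: Y {1,2,4,7}->{1,2,4}; U {3,4,5,8}->{3,4,5}; X {1,2,3,6,7}->{6,7}
Constraint 3 (U < X) on D(U)={3,4,5} D(X)={6,7}: no change
So after constraint 3: D(X) = {6,7}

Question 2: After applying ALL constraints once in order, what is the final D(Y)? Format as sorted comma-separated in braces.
Constraint 1 (X + Y = U) on D(X)={1,2,3,6,7,8} D(Y)={1,2,4,7,8} D(U)={3,4,5,8}: X {1,2,3,6,7,8}->{1,2,3,6,7}; Y {1,2,4,7,8}->{1,2,4,7}
Constraint 2 (Y + U = X) on D(Y)={1,2,4,7} D(U)={3,4,5,8} D(X)={1,2,3,6,7}: Y {1,2,4,7}->{1,2,4}; U {3,4,5,8}->{3,4,5}; X {1,2,3,6,7}->{6,7}
Constraint 3 (U < X) on D(U)={3,4,5} D(X)={6,7}: no change
So after all 3 constraints: D(Y) = {1,2,4}

Answer: {1,2,4}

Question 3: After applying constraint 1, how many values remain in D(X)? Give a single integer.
Constraint 1 (X + Y = U) on D(X)={1,2,3,6,7,8} D(Y)={1,2,4,7,8} D(U)={3,4,5,8}: X {1,2,3,6,7,8}->{1,2,3,6,7}; Y {1,2,4,7,8}->{1,2,4,7}
So after constraint 1: D(X)={1,2,3,6,7}, size = 5

Answer: 5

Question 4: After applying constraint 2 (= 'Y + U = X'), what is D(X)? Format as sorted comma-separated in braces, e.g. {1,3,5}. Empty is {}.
Answer: {6,7}

Derivation:
Constraint 1 (X + Y = U) on D(X)={1,2,3,6,7,8} D(Y)={1,2,4,7,8} D(U)={3,4,5,8}: X {1,2,3,6,7,8}->{1,2,3,6,7}; Y {1,2,4,7,8}->{1,2,4,7}
Constraint 2 (Y + U = X) on D(Y)={1,2,4,7} D(U)={3,4,5,8} D(X)={1,2,3,6,7}: Y {1,2,4,7}->{1,2,4}; U {3,4,5,8}->{3,4,5}; X {1,2,3,6,7}->{6,7}
So after constraint 2: D(X) = {6,7}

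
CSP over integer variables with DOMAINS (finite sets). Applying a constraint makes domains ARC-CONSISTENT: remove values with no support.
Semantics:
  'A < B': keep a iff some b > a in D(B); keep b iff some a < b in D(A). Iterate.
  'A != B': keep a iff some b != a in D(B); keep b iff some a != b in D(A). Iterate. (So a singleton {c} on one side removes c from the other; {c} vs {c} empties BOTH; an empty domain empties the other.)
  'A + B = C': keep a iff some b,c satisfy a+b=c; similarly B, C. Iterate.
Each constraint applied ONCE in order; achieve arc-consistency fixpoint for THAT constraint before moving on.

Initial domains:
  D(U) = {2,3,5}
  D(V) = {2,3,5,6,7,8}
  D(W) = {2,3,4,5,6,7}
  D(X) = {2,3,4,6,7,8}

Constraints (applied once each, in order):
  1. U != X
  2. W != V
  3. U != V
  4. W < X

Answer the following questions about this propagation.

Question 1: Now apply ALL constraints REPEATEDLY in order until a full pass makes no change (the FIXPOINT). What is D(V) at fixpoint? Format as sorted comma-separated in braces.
pass 0 (initial): D(V)={2,3,5,6,7,8}
pass 1: X {2,3,4,6,7,8}->{3,4,6,7,8}
pass 2: no change
Fixpoint after 2 passes: D(V) = {2,3,5,6,7,8}

Answer: {2,3,5,6,7,8}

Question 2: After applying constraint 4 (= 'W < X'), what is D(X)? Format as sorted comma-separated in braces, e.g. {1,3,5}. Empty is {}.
Answer: {3,4,6,7,8}

Derivation:
Constraint 1 (U != X) on D(U)={2,3,5} D(X)={2,3,4,6,7,8}: no change
Constraint 2 (W != V) on D(W)={2,3,4,5,6,7} D(V)={2,3,5,6,7,8}: no change
Constraint 3 (U != V) on D(U)={2,3,5} D(V)={2,3,5,6,7,8}: no change
Constraint 4 (W < X) on D(W)={2,3,4,5,6,7} D(X)={2,3,4,6,7,8}: X {2,3,4,6,7,8}->{3,4,6,7,8}
So after constraint 4: D(X) = {3,4,6,7,8}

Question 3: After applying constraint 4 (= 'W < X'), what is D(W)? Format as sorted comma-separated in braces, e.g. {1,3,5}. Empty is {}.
Constraint 1 (U != X) on D(U)={2,3,5} D(X)={2,3,4,6,7,8}: no change
Constraint 2 (W != V) on D(W)={2,3,4,5,6,7} D(V)={2,3,5,6,7,8}: no change
Constraint 3 (U != V) on D(U)={2,3,5} D(V)={2,3,5,6,7,8}: no change
Constraint 4 (W < X) on D(W)={2,3,4,5,6,7} D(X)={2,3,4,6,7,8}: X {2,3,4,6,7,8}->{3,4,6,7,8}
So after constraint 4: D(W) = {2,3,4,5,6,7}

Answer: {2,3,4,5,6,7}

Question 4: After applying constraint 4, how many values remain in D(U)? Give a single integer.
Answer: 3

Derivation:
Constraint 1 (U != X) on D(U)={2,3,5} D(X)={2,3,4,6,7,8}: no change
Constraint 2 (W != V) on D(W)={2,3,4,5,6,7} D(V)={2,3,5,6,7,8}: no change
Constraint 3 (U != V) on D(U)={2,3,5} D(V)={2,3,5,6,7,8}: no change
Constraint 4 (W < X) on D(W)={2,3,4,5,6,7} D(X)={2,3,4,6,7,8}: X {2,3,4,6,7,8}->{3,4,6,7,8}
So after constraint 4: D(U)={2,3,5}, size = 3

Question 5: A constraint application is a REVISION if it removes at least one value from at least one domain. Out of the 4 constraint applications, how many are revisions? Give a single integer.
Answer: 1

Derivation:
Constraint 1 (U != X) on D(U)={2,3,5} D(X)={2,3,4,6,7,8}: no change => not a revision
Constraint 2 (W != V) on D(W)={2,3,4,5,6,7} D(V)={2,3,5,6,7,8}: no change => not a revision
Constraint 3 (U != V) on D(U)={2,3,5} D(V)={2,3,5,6,7,8}: no change => not a revision
Constraint 4 (W < X) on D(W)={2,3,4,5,6,7} D(X)={2,3,4,6,7,8}: X {2,3,4,6,7,8}->{3,4,6,7,8} => REVISION
Total revisions = 1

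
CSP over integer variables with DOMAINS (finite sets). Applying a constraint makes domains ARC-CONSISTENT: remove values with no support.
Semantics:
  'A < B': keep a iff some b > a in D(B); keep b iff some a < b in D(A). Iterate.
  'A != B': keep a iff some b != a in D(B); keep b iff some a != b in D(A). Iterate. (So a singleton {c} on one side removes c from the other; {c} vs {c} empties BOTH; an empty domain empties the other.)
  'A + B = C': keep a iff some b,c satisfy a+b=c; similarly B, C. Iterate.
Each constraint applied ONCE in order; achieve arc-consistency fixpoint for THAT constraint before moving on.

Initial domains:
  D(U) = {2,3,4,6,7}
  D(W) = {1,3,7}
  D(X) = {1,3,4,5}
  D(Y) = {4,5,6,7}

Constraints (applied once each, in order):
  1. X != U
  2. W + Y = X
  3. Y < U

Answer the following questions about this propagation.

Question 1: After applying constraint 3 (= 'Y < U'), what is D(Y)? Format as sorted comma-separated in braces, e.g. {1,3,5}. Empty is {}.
Answer: {4}

Derivation:
Constraint 1 (X != U) on D(X)={1,3,4,5} D(U)={2,3,4,6,7}: no change
Constraint 2 (W + Y = X) on D(W)={1,3,7} D(Y)={4,5,6,7} D(X)={1,3,4,5}: W {1,3,7}->{1}; Y {4,5,6,7}->{4}; X {1,3,4,5}->{5}
Constraint 3 (Y < U) on D(Y)={4} D(U)={2,3,4,6,7}: U {2,3,4,6,7}->{6,7}
So after constraint 3: D(Y) = {4}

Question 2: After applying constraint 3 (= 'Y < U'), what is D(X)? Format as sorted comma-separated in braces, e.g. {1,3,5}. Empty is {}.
Constraint 1 (X != U) on D(X)={1,3,4,5} D(U)={2,3,4,6,7}: no change
Constraint 2 (W + Y = X) on D(W)={1,3,7} D(Y)={4,5,6,7} D(X)={1,3,4,5}: W {1,3,7}->{1}; Y {4,5,6,7}->{4}; X {1,3,4,5}->{5}
Constraint 3 (Y < U) on D(Y)={4} D(U)={2,3,4,6,7}: U {2,3,4,6,7}->{6,7}
So after constraint 3: D(X) = {5}

Answer: {5}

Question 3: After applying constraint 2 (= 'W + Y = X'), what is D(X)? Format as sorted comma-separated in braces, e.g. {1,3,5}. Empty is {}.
Answer: {5}

Derivation:
Constraint 1 (X != U) on D(X)={1,3,4,5} D(U)={2,3,4,6,7}: no change
Constraint 2 (W + Y = X) on D(W)={1,3,7} D(Y)={4,5,6,7} D(X)={1,3,4,5}: W {1,3,7}->{1}; Y {4,5,6,7}->{4}; X {1,3,4,5}->{5}
So after constraint 2: D(X) = {5}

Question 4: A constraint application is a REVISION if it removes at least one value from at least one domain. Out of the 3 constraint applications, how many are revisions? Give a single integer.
Constraint 1 (X != U) on D(X)={1,3,4,5} D(U)={2,3,4,6,7}: no change => not a revision
Constraint 2 (W + Y = X) on D(W)={1,3,7} D(Y)={4,5,6,7} D(X)={1,3,4,5}: W {1,3,7}->{1}; Y {4,5,6,7}->{4}; X {1,3,4,5}->{5} => REVISION
Constraint 3 (Y < U) on D(Y)={4} D(U)={2,3,4,6,7}: U {2,3,4,6,7}->{6,7} => REVISION
Total revisions = 2

Answer: 2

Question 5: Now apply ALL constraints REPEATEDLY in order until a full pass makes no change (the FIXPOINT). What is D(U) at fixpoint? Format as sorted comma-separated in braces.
Answer: {6,7}

Derivation:
pass 0 (initial): D(U)={2,3,4,6,7}
pass 1: U {2,3,4,6,7}->{6,7}; W {1,3,7}->{1}; X {1,3,4,5}->{5}; Y {4,5,6,7}->{4}
pass 2: no change
Fixpoint after 2 passes: D(U) = {6,7}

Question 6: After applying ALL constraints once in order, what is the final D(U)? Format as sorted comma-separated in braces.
Constraint 1 (X != U) on D(X)={1,3,4,5} D(U)={2,3,4,6,7}: no change
Constraint 2 (W + Y = X) on D(W)={1,3,7} D(Y)={4,5,6,7} D(X)={1,3,4,5}: W {1,3,7}->{1}; Y {4,5,6,7}->{4}; X {1,3,4,5}->{5}
Constraint 3 (Y < U) on D(Y)={4} D(U)={2,3,4,6,7}: U {2,3,4,6,7}->{6,7}
So after all 3 constraints: D(U) = {6,7}

Answer: {6,7}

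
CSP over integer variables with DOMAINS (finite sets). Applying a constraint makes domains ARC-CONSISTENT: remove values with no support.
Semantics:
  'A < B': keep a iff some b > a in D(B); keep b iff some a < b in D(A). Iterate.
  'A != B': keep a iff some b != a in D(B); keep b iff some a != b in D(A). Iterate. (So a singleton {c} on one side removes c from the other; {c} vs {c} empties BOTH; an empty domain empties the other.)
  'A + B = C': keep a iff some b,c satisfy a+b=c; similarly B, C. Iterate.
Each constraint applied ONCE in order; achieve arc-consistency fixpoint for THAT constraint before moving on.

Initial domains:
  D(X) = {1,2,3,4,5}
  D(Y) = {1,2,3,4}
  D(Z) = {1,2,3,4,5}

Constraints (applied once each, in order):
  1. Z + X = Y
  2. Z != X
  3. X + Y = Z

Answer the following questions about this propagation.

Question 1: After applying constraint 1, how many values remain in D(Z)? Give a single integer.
Answer: 3

Derivation:
Constraint 1 (Z + X = Y) on D(Z)={1,2,3,4,5} D(X)={1,2,3,4,5} D(Y)={1,2,3,4}: Z {1,2,3,4,5}->{1,2,3}; X {1,2,3,4,5}->{1,2,3}; Y {1,2,3,4}->{2,3,4}
So after constraint 1: D(Z)={1,2,3}, size = 3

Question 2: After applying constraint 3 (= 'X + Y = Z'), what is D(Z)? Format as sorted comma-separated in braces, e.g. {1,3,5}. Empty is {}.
Constraint 1 (Z + X = Y) on D(Z)={1,2,3,4,5} D(X)={1,2,3,4,5} D(Y)={1,2,3,4}: Z {1,2,3,4,5}->{1,2,3}; X {1,2,3,4,5}->{1,2,3}; Y {1,2,3,4}->{2,3,4}
Constraint 2 (Z != X) on D(Z)={1,2,3} D(X)={1,2,3}: no change
Constraint 3 (X + Y = Z) on D(X)={1,2,3} D(Y)={2,3,4} D(Z)={1,2,3}: X {1,2,3}->{1}; Y {2,3,4}->{2}; Z {1,2,3}->{3}
So after constraint 3: D(Z) = {3}

Answer: {3}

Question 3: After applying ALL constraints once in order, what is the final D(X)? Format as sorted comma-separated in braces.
Constraint 1 (Z + X = Y) on D(Z)={1,2,3,4,5} D(X)={1,2,3,4,5} D(Y)={1,2,3,4}: Z {1,2,3,4,5}->{1,2,3}; X {1,2,3,4,5}->{1,2,3}; Y {1,2,3,4}->{2,3,4}
Constraint 2 (Z != X) on D(Z)={1,2,3} D(X)={1,2,3}: no change
Constraint 3 (X + Y = Z) on D(X)={1,2,3} D(Y)={2,3,4} D(Z)={1,2,3}: X {1,2,3}->{1}; Y {2,3,4}->{2}; Z {1,2,3}->{3}
So after all 3 constraints: D(X) = {1}

Answer: {1}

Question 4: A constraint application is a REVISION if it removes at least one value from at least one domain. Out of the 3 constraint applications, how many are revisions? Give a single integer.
Constraint 1 (Z + X = Y) on D(Z)={1,2,3,4,5} D(X)={1,2,3,4,5} D(Y)={1,2,3,4}: Z {1,2,3,4,5}->{1,2,3}; X {1,2,3,4,5}->{1,2,3}; Y {1,2,3,4}->{2,3,4} => REVISION
Constraint 2 (Z != X) on D(Z)={1,2,3} D(X)={1,2,3}: no change => not a revision
Constraint 3 (X + Y = Z) on D(X)={1,2,3} D(Y)={2,3,4} D(Z)={1,2,3}: X {1,2,3}->{1}; Y {2,3,4}->{2}; Z {1,2,3}->{3} => REVISION
Total revisions = 2

Answer: 2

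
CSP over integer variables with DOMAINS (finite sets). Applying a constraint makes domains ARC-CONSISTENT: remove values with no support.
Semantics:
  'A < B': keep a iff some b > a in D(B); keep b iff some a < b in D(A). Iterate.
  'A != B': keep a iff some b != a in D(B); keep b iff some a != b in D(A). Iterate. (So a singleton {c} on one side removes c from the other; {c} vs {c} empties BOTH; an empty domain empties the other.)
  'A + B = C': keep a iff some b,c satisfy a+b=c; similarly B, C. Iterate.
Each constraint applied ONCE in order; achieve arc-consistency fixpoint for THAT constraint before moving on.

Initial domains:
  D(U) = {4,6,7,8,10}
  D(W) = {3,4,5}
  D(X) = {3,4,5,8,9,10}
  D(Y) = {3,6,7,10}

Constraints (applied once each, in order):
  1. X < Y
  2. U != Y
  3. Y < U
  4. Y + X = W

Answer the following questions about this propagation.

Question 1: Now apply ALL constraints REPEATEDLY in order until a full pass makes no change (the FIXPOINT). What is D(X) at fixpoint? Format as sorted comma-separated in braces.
Answer: {}

Derivation:
pass 0 (initial): D(X)={3,4,5,8,9,10}
pass 1: U {4,6,7,8,10}->{7,8,10}; W {3,4,5}->{}; X {3,4,5,8,9,10}->{}; Y {3,6,7,10}->{}
pass 2: U {7,8,10}->{}
pass 3: no change
Fixpoint after 3 passes: D(X) = {}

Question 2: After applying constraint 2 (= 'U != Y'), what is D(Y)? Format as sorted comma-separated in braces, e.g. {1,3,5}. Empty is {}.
Answer: {6,7,10}

Derivation:
Constraint 1 (X < Y) on D(X)={3,4,5,8,9,10} D(Y)={3,6,7,10}: X {3,4,5,8,9,10}->{3,4,5,8,9}; Y {3,6,7,10}->{6,7,10}
Constraint 2 (U != Y) on D(U)={4,6,7,8,10} D(Y)={6,7,10}: no change
So after constraint 2: D(Y) = {6,7,10}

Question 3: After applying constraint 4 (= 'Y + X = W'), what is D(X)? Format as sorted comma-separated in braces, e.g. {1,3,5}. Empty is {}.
Constraint 1 (X < Y) on D(X)={3,4,5,8,9,10} D(Y)={3,6,7,10}: X {3,4,5,8,9,10}->{3,4,5,8,9}; Y {3,6,7,10}->{6,7,10}
Constraint 2 (U != Y) on D(U)={4,6,7,8,10} D(Y)={6,7,10}: no change
Constraint 3 (Y < U) on D(Y)={6,7,10} D(U)={4,6,7,8,10}: Y {6,7,10}->{6,7}; U {4,6,7,8,10}->{7,8,10}
Constraint 4 (Y + X = W) on D(Y)={6,7} D(X)={3,4,5,8,9} D(W)={3,4,5}: Y {6,7}->{}; X {3,4,5,8,9}->{}; W {3,4,5}->{}
So after constraint 4: D(X) = {}

Answer: {}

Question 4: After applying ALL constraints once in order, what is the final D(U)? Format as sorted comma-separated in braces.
Constraint 1 (X < Y) on D(X)={3,4,5,8,9,10} D(Y)={3,6,7,10}: X {3,4,5,8,9,10}->{3,4,5,8,9}; Y {3,6,7,10}->{6,7,10}
Constraint 2 (U != Y) on D(U)={4,6,7,8,10} D(Y)={6,7,10}: no change
Constraint 3 (Y < U) on D(Y)={6,7,10} D(U)={4,6,7,8,10}: Y {6,7,10}->{6,7}; U {4,6,7,8,10}->{7,8,10}
Constraint 4 (Y + X = W) on D(Y)={6,7} D(X)={3,4,5,8,9} D(W)={3,4,5}: Y {6,7}->{}; X {3,4,5,8,9}->{}; W {3,4,5}->{}
So after all 4 constraints: D(U) = {7,8,10}

Answer: {7,8,10}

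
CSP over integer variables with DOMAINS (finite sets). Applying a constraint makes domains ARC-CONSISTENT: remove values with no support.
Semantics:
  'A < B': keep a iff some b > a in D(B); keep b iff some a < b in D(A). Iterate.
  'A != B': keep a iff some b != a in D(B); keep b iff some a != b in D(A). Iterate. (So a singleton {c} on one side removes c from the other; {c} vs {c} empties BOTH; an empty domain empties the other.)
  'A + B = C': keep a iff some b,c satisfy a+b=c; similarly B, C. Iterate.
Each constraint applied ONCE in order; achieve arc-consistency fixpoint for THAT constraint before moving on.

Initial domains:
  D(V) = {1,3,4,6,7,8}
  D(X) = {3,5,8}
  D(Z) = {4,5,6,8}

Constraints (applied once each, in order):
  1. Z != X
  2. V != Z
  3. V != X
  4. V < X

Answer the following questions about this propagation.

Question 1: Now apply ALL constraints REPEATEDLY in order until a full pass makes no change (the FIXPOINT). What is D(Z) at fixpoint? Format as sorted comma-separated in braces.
Answer: {4,5,6,8}

Derivation:
pass 0 (initial): D(Z)={4,5,6,8}
pass 1: V {1,3,4,6,7,8}->{1,3,4,6,7}
pass 2: no change
Fixpoint after 2 passes: D(Z) = {4,5,6,8}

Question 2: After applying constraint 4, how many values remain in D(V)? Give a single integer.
Answer: 5

Derivation:
Constraint 1 (Z != X) on D(Z)={4,5,6,8} D(X)={3,5,8}: no change
Constraint 2 (V != Z) on D(V)={1,3,4,6,7,8} D(Z)={4,5,6,8}: no change
Constraint 3 (V != X) on D(V)={1,3,4,6,7,8} D(X)={3,5,8}: no change
Constraint 4 (V < X) on D(V)={1,3,4,6,7,8} D(X)={3,5,8}: V {1,3,4,6,7,8}->{1,3,4,6,7}
So after constraint 4: D(V)={1,3,4,6,7}, size = 5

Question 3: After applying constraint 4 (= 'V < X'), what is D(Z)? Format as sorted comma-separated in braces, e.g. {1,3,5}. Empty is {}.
Constraint 1 (Z != X) on D(Z)={4,5,6,8} D(X)={3,5,8}: no change
Constraint 2 (V != Z) on D(V)={1,3,4,6,7,8} D(Z)={4,5,6,8}: no change
Constraint 3 (V != X) on D(V)={1,3,4,6,7,8} D(X)={3,5,8}: no change
Constraint 4 (V < X) on D(V)={1,3,4,6,7,8} D(X)={3,5,8}: V {1,3,4,6,7,8}->{1,3,4,6,7}
So after constraint 4: D(Z) = {4,5,6,8}

Answer: {4,5,6,8}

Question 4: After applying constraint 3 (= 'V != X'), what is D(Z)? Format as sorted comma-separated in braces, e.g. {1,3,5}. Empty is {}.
Constraint 1 (Z != X) on D(Z)={4,5,6,8} D(X)={3,5,8}: no change
Constraint 2 (V != Z) on D(V)={1,3,4,6,7,8} D(Z)={4,5,6,8}: no change
Constraint 3 (V != X) on D(V)={1,3,4,6,7,8} D(X)={3,5,8}: no change
So after constraint 3: D(Z) = {4,5,6,8}

Answer: {4,5,6,8}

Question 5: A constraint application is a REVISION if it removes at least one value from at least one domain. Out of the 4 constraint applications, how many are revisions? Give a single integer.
Constraint 1 (Z != X) on D(Z)={4,5,6,8} D(X)={3,5,8}: no change => not a revision
Constraint 2 (V != Z) on D(V)={1,3,4,6,7,8} D(Z)={4,5,6,8}: no change => not a revision
Constraint 3 (V != X) on D(V)={1,3,4,6,7,8} D(X)={3,5,8}: no change => not a revision
Constraint 4 (V < X) on D(V)={1,3,4,6,7,8} D(X)={3,5,8}: V {1,3,4,6,7,8}->{1,3,4,6,7} => REVISION
Total revisions = 1

Answer: 1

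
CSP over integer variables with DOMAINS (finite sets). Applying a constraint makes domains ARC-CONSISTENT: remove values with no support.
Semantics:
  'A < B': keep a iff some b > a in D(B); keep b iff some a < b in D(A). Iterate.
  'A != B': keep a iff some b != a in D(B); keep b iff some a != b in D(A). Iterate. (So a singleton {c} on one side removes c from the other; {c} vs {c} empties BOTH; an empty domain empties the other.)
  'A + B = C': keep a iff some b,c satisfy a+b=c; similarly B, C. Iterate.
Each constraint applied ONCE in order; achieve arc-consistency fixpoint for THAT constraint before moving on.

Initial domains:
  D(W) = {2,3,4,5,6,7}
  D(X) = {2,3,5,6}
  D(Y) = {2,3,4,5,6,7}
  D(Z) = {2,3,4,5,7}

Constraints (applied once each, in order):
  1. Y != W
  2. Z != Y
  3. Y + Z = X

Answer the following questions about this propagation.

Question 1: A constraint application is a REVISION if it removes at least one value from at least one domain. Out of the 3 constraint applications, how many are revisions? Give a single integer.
Answer: 1

Derivation:
Constraint 1 (Y != W) on D(Y)={2,3,4,5,6,7} D(W)={2,3,4,5,6,7}: no change => not a revision
Constraint 2 (Z != Y) on D(Z)={2,3,4,5,7} D(Y)={2,3,4,5,6,7}: no change => not a revision
Constraint 3 (Y + Z = X) on D(Y)={2,3,4,5,6,7} D(Z)={2,3,4,5,7} D(X)={2,3,5,6}: Y {2,3,4,5,6,7}->{2,3,4}; Z {2,3,4,5,7}->{2,3,4}; X {2,3,5,6}->{5,6} => REVISION
Total revisions = 1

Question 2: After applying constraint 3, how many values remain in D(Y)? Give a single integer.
Answer: 3

Derivation:
Constraint 1 (Y != W) on D(Y)={2,3,4,5,6,7} D(W)={2,3,4,5,6,7}: no change
Constraint 2 (Z != Y) on D(Z)={2,3,4,5,7} D(Y)={2,3,4,5,6,7}: no change
Constraint 3 (Y + Z = X) on D(Y)={2,3,4,5,6,7} D(Z)={2,3,4,5,7} D(X)={2,3,5,6}: Y {2,3,4,5,6,7}->{2,3,4}; Z {2,3,4,5,7}->{2,3,4}; X {2,3,5,6}->{5,6}
So after constraint 3: D(Y)={2,3,4}, size = 3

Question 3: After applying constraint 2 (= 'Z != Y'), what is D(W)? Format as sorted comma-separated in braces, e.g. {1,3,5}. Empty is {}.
Answer: {2,3,4,5,6,7}

Derivation:
Constraint 1 (Y != W) on D(Y)={2,3,4,5,6,7} D(W)={2,3,4,5,6,7}: no change
Constraint 2 (Z != Y) on D(Z)={2,3,4,5,7} D(Y)={2,3,4,5,6,7}: no change
So after constraint 2: D(W) = {2,3,4,5,6,7}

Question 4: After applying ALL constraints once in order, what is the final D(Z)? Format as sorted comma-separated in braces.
Constraint 1 (Y != W) on D(Y)={2,3,4,5,6,7} D(W)={2,3,4,5,6,7}: no change
Constraint 2 (Z != Y) on D(Z)={2,3,4,5,7} D(Y)={2,3,4,5,6,7}: no change
Constraint 3 (Y + Z = X) on D(Y)={2,3,4,5,6,7} D(Z)={2,3,4,5,7} D(X)={2,3,5,6}: Y {2,3,4,5,6,7}->{2,3,4}; Z {2,3,4,5,7}->{2,3,4}; X {2,3,5,6}->{5,6}
So after all 3 constraints: D(Z) = {2,3,4}

Answer: {2,3,4}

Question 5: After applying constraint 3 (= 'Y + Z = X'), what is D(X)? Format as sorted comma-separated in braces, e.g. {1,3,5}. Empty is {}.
Answer: {5,6}

Derivation:
Constraint 1 (Y != W) on D(Y)={2,3,4,5,6,7} D(W)={2,3,4,5,6,7}: no change
Constraint 2 (Z != Y) on D(Z)={2,3,4,5,7} D(Y)={2,3,4,5,6,7}: no change
Constraint 3 (Y + Z = X) on D(Y)={2,3,4,5,6,7} D(Z)={2,3,4,5,7} D(X)={2,3,5,6}: Y {2,3,4,5,6,7}->{2,3,4}; Z {2,3,4,5,7}->{2,3,4}; X {2,3,5,6}->{5,6}
So after constraint 3: D(X) = {5,6}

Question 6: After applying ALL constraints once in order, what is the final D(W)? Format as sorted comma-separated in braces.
Answer: {2,3,4,5,6,7}

Derivation:
Constraint 1 (Y != W) on D(Y)={2,3,4,5,6,7} D(W)={2,3,4,5,6,7}: no change
Constraint 2 (Z != Y) on D(Z)={2,3,4,5,7} D(Y)={2,3,4,5,6,7}: no change
Constraint 3 (Y + Z = X) on D(Y)={2,3,4,5,6,7} D(Z)={2,3,4,5,7} D(X)={2,3,5,6}: Y {2,3,4,5,6,7}->{2,3,4}; Z {2,3,4,5,7}->{2,3,4}; X {2,3,5,6}->{5,6}
So after all 3 constraints: D(W) = {2,3,4,5,6,7}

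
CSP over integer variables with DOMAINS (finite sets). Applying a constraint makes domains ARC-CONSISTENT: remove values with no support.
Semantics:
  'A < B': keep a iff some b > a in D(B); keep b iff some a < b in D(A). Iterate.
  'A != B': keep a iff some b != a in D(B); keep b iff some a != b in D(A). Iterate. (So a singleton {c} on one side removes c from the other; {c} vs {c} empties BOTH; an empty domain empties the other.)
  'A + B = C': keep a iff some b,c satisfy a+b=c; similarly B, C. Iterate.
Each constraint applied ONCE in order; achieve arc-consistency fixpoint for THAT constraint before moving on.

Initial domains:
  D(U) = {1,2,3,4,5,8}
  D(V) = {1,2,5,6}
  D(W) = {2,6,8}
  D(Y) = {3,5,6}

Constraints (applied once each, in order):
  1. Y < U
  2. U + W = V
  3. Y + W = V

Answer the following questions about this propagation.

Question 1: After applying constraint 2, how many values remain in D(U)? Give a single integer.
Constraint 1 (Y < U) on D(Y)={3,5,6} D(U)={1,2,3,4,5,8}: U {1,2,3,4,5,8}->{4,5,8}
Constraint 2 (U + W = V) on D(U)={4,5,8} D(W)={2,6,8} D(V)={1,2,5,6}: U {4,5,8}->{4}; W {2,6,8}->{2}; V {1,2,5,6}->{6}
So after constraint 2: D(U)={4}, size = 1

Answer: 1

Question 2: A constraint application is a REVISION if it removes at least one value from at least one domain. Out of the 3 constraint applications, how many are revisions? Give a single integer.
Constraint 1 (Y < U) on D(Y)={3,5,6} D(U)={1,2,3,4,5,8}: U {1,2,3,4,5,8}->{4,5,8} => REVISION
Constraint 2 (U + W = V) on D(U)={4,5,8} D(W)={2,6,8} D(V)={1,2,5,6}: U {4,5,8}->{4}; W {2,6,8}->{2}; V {1,2,5,6}->{6} => REVISION
Constraint 3 (Y + W = V) on D(Y)={3,5,6} D(W)={2} D(V)={6}: Y {3,5,6}->{}; W {2}->{}; V {6}->{} => REVISION
Total revisions = 3

Answer: 3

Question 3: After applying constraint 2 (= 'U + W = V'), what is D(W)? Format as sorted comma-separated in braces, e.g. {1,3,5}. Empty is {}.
Constraint 1 (Y < U) on D(Y)={3,5,6} D(U)={1,2,3,4,5,8}: U {1,2,3,4,5,8}->{4,5,8}
Constraint 2 (U + W = V) on D(U)={4,5,8} D(W)={2,6,8} D(V)={1,2,5,6}: U {4,5,8}->{4}; W {2,6,8}->{2}; V {1,2,5,6}->{6}
So after constraint 2: D(W) = {2}

Answer: {2}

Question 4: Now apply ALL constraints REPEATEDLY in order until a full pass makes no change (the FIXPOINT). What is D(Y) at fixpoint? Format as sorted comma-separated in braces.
pass 0 (initial): D(Y)={3,5,6}
pass 1: U {1,2,3,4,5,8}->{4}; V {1,2,5,6}->{}; W {2,6,8}->{}; Y {3,5,6}->{}
pass 2: U {4}->{}
pass 3: no change
Fixpoint after 3 passes: D(Y) = {}

Answer: {}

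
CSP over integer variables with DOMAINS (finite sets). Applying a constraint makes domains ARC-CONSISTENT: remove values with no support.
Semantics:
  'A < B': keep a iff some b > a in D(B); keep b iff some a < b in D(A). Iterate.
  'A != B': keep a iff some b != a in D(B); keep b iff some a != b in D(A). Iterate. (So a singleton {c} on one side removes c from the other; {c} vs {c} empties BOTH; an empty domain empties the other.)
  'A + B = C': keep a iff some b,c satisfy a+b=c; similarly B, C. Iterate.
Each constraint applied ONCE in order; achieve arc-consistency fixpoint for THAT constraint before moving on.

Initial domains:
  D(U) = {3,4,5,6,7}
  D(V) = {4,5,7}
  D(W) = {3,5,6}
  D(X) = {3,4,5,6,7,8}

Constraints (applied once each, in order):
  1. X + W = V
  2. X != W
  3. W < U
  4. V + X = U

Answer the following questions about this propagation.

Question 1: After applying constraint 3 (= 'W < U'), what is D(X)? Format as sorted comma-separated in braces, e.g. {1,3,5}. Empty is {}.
Answer: {4}

Derivation:
Constraint 1 (X + W = V) on D(X)={3,4,5,6,7,8} D(W)={3,5,6} D(V)={4,5,7}: X {3,4,5,6,7,8}->{4}; W {3,5,6}->{3}; V {4,5,7}->{7}
Constraint 2 (X != W) on D(X)={4} D(W)={3}: no change
Constraint 3 (W < U) on D(W)={3} D(U)={3,4,5,6,7}: U {3,4,5,6,7}->{4,5,6,7}
So after constraint 3: D(X) = {4}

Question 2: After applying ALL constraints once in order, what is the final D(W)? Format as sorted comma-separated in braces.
Constraint 1 (X + W = V) on D(X)={3,4,5,6,7,8} D(W)={3,5,6} D(V)={4,5,7}: X {3,4,5,6,7,8}->{4}; W {3,5,6}->{3}; V {4,5,7}->{7}
Constraint 2 (X != W) on D(X)={4} D(W)={3}: no change
Constraint 3 (W < U) on D(W)={3} D(U)={3,4,5,6,7}: U {3,4,5,6,7}->{4,5,6,7}
Constraint 4 (V + X = U) on D(V)={7} D(X)={4} D(U)={4,5,6,7}: V {7}->{}; X {4}->{}; U {4,5,6,7}->{}
So after all 4 constraints: D(W) = {3}

Answer: {3}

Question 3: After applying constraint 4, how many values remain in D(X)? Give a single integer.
Answer: 0

Derivation:
Constraint 1 (X + W = V) on D(X)={3,4,5,6,7,8} D(W)={3,5,6} D(V)={4,5,7}: X {3,4,5,6,7,8}->{4}; W {3,5,6}->{3}; V {4,5,7}->{7}
Constraint 2 (X != W) on D(X)={4} D(W)={3}: no change
Constraint 3 (W < U) on D(W)={3} D(U)={3,4,5,6,7}: U {3,4,5,6,7}->{4,5,6,7}
Constraint 4 (V + X = U) on D(V)={7} D(X)={4} D(U)={4,5,6,7}: V {7}->{}; X {4}->{}; U {4,5,6,7}->{}
So after constraint 4: D(X)={}, size = 0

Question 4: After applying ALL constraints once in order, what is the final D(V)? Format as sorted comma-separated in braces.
Answer: {}

Derivation:
Constraint 1 (X + W = V) on D(X)={3,4,5,6,7,8} D(W)={3,5,6} D(V)={4,5,7}: X {3,4,5,6,7,8}->{4}; W {3,5,6}->{3}; V {4,5,7}->{7}
Constraint 2 (X != W) on D(X)={4} D(W)={3}: no change
Constraint 3 (W < U) on D(W)={3} D(U)={3,4,5,6,7}: U {3,4,5,6,7}->{4,5,6,7}
Constraint 4 (V + X = U) on D(V)={7} D(X)={4} D(U)={4,5,6,7}: V {7}->{}; X {4}->{}; U {4,5,6,7}->{}
So after all 4 constraints: D(V) = {}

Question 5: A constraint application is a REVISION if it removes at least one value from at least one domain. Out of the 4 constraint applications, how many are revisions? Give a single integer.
Constraint 1 (X + W = V) on D(X)={3,4,5,6,7,8} D(W)={3,5,6} D(V)={4,5,7}: X {3,4,5,6,7,8}->{4}; W {3,5,6}->{3}; V {4,5,7}->{7} => REVISION
Constraint 2 (X != W) on D(X)={4} D(W)={3}: no change => not a revision
Constraint 3 (W < U) on D(W)={3} D(U)={3,4,5,6,7}: U {3,4,5,6,7}->{4,5,6,7} => REVISION
Constraint 4 (V + X = U) on D(V)={7} D(X)={4} D(U)={4,5,6,7}: V {7}->{}; X {4}->{}; U {4,5,6,7}->{} => REVISION
Total revisions = 3

Answer: 3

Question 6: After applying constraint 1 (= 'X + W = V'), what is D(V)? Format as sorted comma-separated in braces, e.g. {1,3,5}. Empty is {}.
Constraint 1 (X + W = V) on D(X)={3,4,5,6,7,8} D(W)={3,5,6} D(V)={4,5,7}: X {3,4,5,6,7,8}->{4}; W {3,5,6}->{3}; V {4,5,7}->{7}
So after constraint 1: D(V) = {7}

Answer: {7}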